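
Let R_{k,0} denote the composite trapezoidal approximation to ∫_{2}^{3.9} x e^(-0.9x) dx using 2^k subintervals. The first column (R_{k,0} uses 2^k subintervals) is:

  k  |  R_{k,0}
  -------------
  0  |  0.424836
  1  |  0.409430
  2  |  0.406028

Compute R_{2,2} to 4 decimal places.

R_{1,1} = 0.409430 + (0.409430 − 0.424836)/3 = 0.404295
R_{2,1} = (4·0.406028 − 0.409430) / 3 = 0.404894
R_{2,2} = (16·0.404894 − 0.404295) / 15 = 0.404934

0.4049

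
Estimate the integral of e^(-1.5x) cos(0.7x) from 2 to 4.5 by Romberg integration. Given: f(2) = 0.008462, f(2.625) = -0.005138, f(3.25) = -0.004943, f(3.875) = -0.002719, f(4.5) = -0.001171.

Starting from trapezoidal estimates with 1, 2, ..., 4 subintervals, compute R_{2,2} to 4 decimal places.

R_{0,0} (trapezoid, 1 panel, h=2.5000): 0.009114
R_{1,0} (trapezoid, 2 panels, h=1.2500): -0.001622
R_{2,0} (trapezoid, 4 panels, h=0.6250): -0.005722
R_{1,1} = -0.001622 + (-0.001622 − 0.009114)/3 = -0.005201
R_{2,1} = -0.005722 + (-0.005722 − (-0.001622))/3 = -0.007089
R_{2,2} = -0.007089 + (-0.007089 − (-0.005201))/15 = -0.007215

-0.0072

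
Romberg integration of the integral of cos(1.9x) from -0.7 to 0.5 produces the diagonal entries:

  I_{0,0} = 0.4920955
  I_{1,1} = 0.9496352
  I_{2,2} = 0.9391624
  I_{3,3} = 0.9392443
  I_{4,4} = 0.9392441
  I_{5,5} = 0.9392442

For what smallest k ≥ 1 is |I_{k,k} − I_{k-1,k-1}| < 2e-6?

k = 4

|I_{1,1} − I_{0,0}| = 0.4575397 ≥ 2e-6
|I_{2,2} − I_{1,1}| = 0.0104728 ≥ 2e-6
|I_{3,3} − I_{2,2}| = 0.0000819 ≥ 2e-6
|I_{4,4} − I_{3,3}| = 0.0000002 < 2e-6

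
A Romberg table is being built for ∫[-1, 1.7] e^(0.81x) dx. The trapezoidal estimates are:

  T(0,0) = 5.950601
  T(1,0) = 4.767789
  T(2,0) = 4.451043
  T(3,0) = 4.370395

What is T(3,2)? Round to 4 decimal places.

4.3434

Richardson extrapolation on the trapezoidal column (denominator 4−1=3):
T(2,1) = (4·4.451043 − 4.767789) / 3 = 4.345461
T(3,1) = 4.370395 + (4.370395 − 4.451043)/3 = 4.343512
T(3,2) = (16·4.343512 − 4.345461) / 15 = 4.343382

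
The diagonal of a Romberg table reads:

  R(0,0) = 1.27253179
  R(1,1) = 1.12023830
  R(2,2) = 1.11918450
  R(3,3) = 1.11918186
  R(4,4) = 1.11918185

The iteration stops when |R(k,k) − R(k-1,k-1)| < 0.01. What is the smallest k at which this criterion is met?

|R(1,1) − R(0,0)| = 0.15229349 ≥ 0.01
|R(2,2) − R(1,1)| = 0.00105380 < 0.01

k = 2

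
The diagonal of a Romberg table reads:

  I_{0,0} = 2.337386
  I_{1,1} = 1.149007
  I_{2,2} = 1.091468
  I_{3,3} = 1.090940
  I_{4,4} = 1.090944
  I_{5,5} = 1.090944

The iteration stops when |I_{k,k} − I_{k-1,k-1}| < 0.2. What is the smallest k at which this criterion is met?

k = 2

|I_{1,1} − I_{0,0}| = 1.188379 ≥ 0.2
|I_{2,2} − I_{1,1}| = 0.057539 < 0.2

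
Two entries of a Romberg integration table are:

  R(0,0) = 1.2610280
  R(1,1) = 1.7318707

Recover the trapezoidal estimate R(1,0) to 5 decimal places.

1.61416

From R(1,1) = (4·R(1,0) − R(0,0))/3, solve for R(1,0):
4·R(1,0) = 3·1.7318707 + 1.2610280 = 6.4566401
R(1,0) = 1.6141600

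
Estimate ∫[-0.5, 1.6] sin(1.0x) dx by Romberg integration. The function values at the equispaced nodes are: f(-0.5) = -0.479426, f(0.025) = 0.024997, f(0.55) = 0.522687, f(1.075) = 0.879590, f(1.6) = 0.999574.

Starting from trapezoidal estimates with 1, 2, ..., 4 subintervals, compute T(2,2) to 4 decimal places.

T(0,0) (trapezoid, 1 panel, h=2.1000): 0.546155
T(1,0) (trapezoid, 2 panels, h=1.0500): 0.821899
T(2,0) (trapezoid, 4 panels, h=0.5250): 0.885858
T(1,1) = 0.821899 + (0.821899 − 0.546155)/3 = 0.913814
T(2,1) = 0.885858 + (0.885858 − 0.821899)/3 = 0.907178
T(2,2) = 0.907178 + (0.907178 − 0.913814)/15 = 0.906736

0.9067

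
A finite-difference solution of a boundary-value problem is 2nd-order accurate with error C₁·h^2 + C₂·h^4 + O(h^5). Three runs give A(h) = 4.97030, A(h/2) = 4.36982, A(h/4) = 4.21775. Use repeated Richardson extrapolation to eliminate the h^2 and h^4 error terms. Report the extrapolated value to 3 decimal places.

4.167

First eliminate the h^2 term (factor 2^2 = 4):
  B₁ = (4·4.36982 − 4.97030)/3 = 4.16966
  B₂ = (4·4.21775 − 4.36982)/3 = 4.16706
Then eliminate the h^4 term (factor 2^4 = 16):
  (16·4.16706 − 4.16966)/15 = 4.16689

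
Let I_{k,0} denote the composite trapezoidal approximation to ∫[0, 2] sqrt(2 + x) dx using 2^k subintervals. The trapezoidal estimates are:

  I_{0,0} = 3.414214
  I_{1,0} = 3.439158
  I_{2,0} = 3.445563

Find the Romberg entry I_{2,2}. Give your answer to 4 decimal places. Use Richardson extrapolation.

Richardson extrapolation on the trapezoidal column (denominator 4−1=3):
I_{1,1} = (4·3.439158 − 3.414214) / 3 = 3.447473
I_{2,1} = 3.445563 + (3.445563 − 3.439158)/3 = 3.447698
I_{2,2} = 3.447698 + (3.447698 − 3.447473)/15 = 3.447713

3.4477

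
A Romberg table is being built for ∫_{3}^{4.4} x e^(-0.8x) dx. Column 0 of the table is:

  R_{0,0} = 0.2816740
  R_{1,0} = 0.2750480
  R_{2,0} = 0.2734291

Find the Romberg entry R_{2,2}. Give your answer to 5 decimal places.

Richardson extrapolation on the trapezoidal column (denominator 4−1=3):
R_{1,1} = (4·0.2750480 − 0.2816740) / 3 = 0.2728393
R_{2,1} = (4·0.2734291 − 0.2750480) / 3 = 0.2728895
R_{2,2} = 0.2728895 + (0.2728895 − 0.2728393)/15 = 0.2728928

0.27289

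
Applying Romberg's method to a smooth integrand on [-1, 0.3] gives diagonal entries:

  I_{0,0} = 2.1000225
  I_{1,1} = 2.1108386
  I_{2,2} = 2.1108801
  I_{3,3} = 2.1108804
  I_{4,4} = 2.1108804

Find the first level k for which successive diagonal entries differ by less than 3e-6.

k = 3

|I_{1,1} − I_{0,0}| = 0.0108161 ≥ 3e-6
|I_{2,2} − I_{1,1}| = 0.0000415 ≥ 3e-6
|I_{3,3} − I_{2,2}| = 0.0000003 < 3e-6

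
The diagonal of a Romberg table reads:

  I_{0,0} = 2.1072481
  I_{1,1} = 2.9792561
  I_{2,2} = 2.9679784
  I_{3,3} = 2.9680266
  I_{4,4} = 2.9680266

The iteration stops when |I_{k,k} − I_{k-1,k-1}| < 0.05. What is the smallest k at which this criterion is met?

k = 2

|I_{1,1} − I_{0,0}| = 0.8720080 ≥ 0.05
|I_{2,2} − I_{1,1}| = 0.0112777 < 0.05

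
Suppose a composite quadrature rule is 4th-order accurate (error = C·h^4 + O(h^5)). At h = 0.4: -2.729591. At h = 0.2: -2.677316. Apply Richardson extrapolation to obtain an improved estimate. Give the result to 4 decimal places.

-2.6738

The leading error scales as h^4; refining by a factor of 2 reduces it by 2^4 = 16.
Extrapolated value = (16·A(h/2) − A(h)) / (16 − 1)
= (16·(-2.677316) − (-2.729591)) / 15
= -40.107465 / 15 = -2.673831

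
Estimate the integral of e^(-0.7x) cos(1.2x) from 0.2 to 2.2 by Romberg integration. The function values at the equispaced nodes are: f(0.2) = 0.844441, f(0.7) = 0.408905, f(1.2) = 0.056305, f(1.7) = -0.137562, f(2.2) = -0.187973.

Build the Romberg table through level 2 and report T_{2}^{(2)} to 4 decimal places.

0.3101

T_{0}^{(0)} (trapezoid, 1 panel, h=2.0000): 0.656468
T_{1}^{(0)} (trapezoid, 2 panels, h=1.0000): 0.384539
T_{2}^{(0)} (trapezoid, 4 panels, h=0.5000): 0.327941
T_{1}^{(1)} = 0.384539 + (0.384539 − 0.656468)/3 = 0.293896
T_{2}^{(1)} = 0.327941 + (0.327941 − 0.384539)/3 = 0.309075
T_{2}^{(2)} = 0.309075 + (0.309075 − 0.293896)/15 = 0.310087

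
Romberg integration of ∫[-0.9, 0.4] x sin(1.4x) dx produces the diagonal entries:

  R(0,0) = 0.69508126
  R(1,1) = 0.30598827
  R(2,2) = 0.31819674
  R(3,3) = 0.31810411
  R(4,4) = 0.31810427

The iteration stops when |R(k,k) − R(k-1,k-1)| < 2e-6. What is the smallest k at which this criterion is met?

|R(1,1) − R(0,0)| = 0.38909299 ≥ 2e-6
|R(2,2) − R(1,1)| = 0.01220847 ≥ 2e-6
|R(3,3) − R(2,2)| = 0.00009263 ≥ 2e-6
|R(4,4) − R(3,3)| = 0.00000016 < 2e-6

k = 4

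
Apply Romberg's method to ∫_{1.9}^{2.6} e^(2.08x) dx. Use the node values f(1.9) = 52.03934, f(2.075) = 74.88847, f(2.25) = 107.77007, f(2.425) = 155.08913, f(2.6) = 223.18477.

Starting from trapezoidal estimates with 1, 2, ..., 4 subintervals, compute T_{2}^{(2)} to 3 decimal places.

T_{0}^{(0)} (trapezoid, 1 panel, h=0.7000): 96.32844
T_{1}^{(0)} (trapezoid, 2 panels, h=0.3500): 85.88374
T_{2}^{(0)} (trapezoid, 4 panels, h=0.1750): 83.18795
T_{1}^{(1)} = 85.88374 + (85.88374 − 96.32844)/3 = 82.40217
T_{2}^{(1)} = 83.18795 + (83.18795 − 85.88374)/3 = 82.28935
T_{2}^{(2)} = 82.28935 + (82.28935 − 82.40217)/15 = 82.28183

82.282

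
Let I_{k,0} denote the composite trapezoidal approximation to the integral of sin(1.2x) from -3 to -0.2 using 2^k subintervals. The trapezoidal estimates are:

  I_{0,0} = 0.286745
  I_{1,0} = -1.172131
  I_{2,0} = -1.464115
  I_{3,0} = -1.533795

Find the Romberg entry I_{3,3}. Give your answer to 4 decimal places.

-1.5568

Richardson extrapolation on the trapezoidal column (denominator 4−1=3):
I_{1,1} = (4·(-1.172131) − 0.286745) / 3 = -1.658423
I_{2,1} = -1.464115 + (-1.464115 − (-1.172131))/3 = -1.561443
I_{3,1} = (4·(-1.533795) − (-1.464115)) / 3 = -1.557022
I_{2,2} = -1.561443 + (-1.561443 − (-1.658423))/15 = -1.554978
I_{3,2} = -1.557022 + (-1.557022 − (-1.561443))/15 = -1.556727
I_{3,3} = (64·(-1.556727) − (-1.554978)) / 63 = -1.556755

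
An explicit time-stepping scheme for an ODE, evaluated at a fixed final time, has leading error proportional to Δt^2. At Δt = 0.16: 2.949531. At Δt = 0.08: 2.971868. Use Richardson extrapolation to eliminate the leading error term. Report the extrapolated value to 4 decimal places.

2.9793

The leading error scales as Δt^2; refining by a factor of 2 reduces it by 2^2 = 4.
Extrapolated value = (4·A(Δt/2) − A(Δt)) / (4 − 1)
= (4·2.971868 − 2.949531) / 3
= 8.937941 / 3 = 2.979314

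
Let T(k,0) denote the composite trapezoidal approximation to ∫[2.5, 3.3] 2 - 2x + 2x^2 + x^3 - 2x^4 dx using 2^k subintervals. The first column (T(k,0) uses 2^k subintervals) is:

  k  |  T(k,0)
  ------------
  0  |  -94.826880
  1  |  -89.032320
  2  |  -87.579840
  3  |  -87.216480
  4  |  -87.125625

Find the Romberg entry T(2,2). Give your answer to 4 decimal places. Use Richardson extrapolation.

T(1,1) = (4·(-89.032320) − (-94.826880)) / 3 = -87.100800
T(2,1) = -87.579840 + (-87.579840 − (-89.032320))/3 = -87.095680
T(2,2) = (16·(-87.095680) − (-87.100800)) / 15 = -87.095339

-87.0953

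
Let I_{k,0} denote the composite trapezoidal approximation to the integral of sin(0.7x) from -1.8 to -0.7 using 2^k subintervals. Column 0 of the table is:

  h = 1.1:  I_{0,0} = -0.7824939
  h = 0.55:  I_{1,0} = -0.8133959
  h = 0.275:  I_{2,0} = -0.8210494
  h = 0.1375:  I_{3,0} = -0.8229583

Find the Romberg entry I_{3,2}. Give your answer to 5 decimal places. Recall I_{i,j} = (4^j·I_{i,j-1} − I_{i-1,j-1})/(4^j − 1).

Richardson extrapolation on the trapezoidal column (denominator 4−1=3):
I_{2,1} = -0.8210494 + (-0.8210494 − (-0.8133959))/3 = -0.8236006
I_{3,1} = (4·(-0.8229583) − (-0.8210494)) / 3 = -0.8235946
I_{3,2} = (16·(-0.8235946) − (-0.8236006)) / 15 = -0.8235942

-0.82359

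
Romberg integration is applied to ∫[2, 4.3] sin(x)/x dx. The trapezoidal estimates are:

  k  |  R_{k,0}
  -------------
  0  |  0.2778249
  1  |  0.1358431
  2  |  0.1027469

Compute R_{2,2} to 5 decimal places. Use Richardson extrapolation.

Richardson extrapolation on the trapezoidal column (denominator 4−1=3):
R_{1,1} = (4·0.1358431 − 0.2778249) / 3 = 0.0885158
R_{2,1} = 0.1027469 + (0.1027469 − 0.1358431)/3 = 0.0917148
R_{2,2} = 0.0917148 + (0.0917148 − 0.0885158)/15 = 0.0919281
(Column j=1 coincides with Simpson's rule on the same nodes.)

0.09193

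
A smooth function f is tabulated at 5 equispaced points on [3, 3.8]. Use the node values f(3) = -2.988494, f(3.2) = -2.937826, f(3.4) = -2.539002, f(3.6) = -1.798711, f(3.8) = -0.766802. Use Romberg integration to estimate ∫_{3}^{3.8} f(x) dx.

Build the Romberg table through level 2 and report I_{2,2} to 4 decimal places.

-1.8518

I_{0,0} (trapezoid, 1 panel, h=0.8000): -1.502118
I_{1,0} (trapezoid, 2 panels, h=0.4000): -1.766660
I_{2,0} (trapezoid, 4 panels, h=0.2000): -1.830637
I_{1,1} = -1.766660 + (-1.766660 − (-1.502118))/3 = -1.854841
I_{2,1} = -1.830637 + (-1.830637 − (-1.766660))/3 = -1.851963
I_{2,2} = -1.851963 + (-1.851963 − (-1.854841))/15 = -1.851771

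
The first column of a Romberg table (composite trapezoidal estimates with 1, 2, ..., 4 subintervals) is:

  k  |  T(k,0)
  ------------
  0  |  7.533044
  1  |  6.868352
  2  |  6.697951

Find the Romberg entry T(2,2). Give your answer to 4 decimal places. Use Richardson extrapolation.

6.6408

T(1,1) = 6.868352 + (6.868352 − 7.533044)/3 = 6.646788
T(2,1) = (4·6.697951 − 6.868352) / 3 = 6.641151
T(2,2) = 6.641151 + (6.641151 − 6.646788)/15 = 6.640775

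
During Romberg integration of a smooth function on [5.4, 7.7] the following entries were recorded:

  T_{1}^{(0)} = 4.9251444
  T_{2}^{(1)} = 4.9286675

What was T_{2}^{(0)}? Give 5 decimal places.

4.92779

From T_{2}^{(1)} = (4·T_{2}^{(0)} − T_{1}^{(0)})/3, solve for T_{2}^{(0)}:
4·T_{2}^{(0)} = 3·4.9286675 + 4.9251444 = 19.7111469
T_{2}^{(0)} = 4.9277867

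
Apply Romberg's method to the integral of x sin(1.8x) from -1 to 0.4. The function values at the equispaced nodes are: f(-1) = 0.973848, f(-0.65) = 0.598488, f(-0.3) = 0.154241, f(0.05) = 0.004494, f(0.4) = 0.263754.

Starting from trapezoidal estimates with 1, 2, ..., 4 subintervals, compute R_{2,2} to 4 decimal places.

R_{0,0} (trapezoid, 1 panel, h=1.4000): 0.866321
R_{1,0} (trapezoid, 2 panels, h=0.7000): 0.541129
R_{2,0} (trapezoid, 4 panels, h=0.3500): 0.481608
R_{1,1} = 0.541129 + (0.541129 − 0.866321)/3 = 0.432732
R_{2,1} = 0.481608 + (0.481608 − 0.541129)/3 = 0.461768
R_{2,2} = 0.461768 + (0.461768 − 0.432732)/15 = 0.463704

0.4637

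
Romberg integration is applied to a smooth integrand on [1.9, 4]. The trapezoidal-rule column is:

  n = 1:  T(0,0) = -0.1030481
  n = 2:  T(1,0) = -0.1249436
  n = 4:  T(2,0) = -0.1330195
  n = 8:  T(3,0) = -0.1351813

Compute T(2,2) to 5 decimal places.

T(1,1) = (4·(-0.1249436) − (-0.1030481)) / 3 = -0.1322421
T(2,1) = -0.1330195 + (-0.1330195 − (-0.1249436))/3 = -0.1357115
T(2,2) = -0.1357115 + (-0.1357115 − (-0.1322421))/15 = -0.1359428

-0.13594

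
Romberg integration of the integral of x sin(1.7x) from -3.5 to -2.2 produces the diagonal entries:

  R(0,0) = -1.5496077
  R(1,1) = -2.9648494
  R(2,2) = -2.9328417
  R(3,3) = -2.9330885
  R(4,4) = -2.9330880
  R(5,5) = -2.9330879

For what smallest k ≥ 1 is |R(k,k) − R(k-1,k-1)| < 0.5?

k = 2

|R(1,1) − R(0,0)| = 1.4152417 ≥ 0.5
|R(2,2) − R(1,1)| = 0.0320077 < 0.5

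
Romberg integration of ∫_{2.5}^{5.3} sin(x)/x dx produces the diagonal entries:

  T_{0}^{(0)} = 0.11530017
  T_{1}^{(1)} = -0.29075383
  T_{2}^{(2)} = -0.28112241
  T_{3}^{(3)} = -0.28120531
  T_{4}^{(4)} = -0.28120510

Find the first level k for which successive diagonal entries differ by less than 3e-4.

|T_{1}^{(1)} − T_{0}^{(0)}| = 0.40605400 ≥ 3e-4
|T_{2}^{(2)} − T_{1}^{(1)}| = 0.00963142 ≥ 3e-4
|T_{3}^{(3)} − T_{2}^{(2)}| = 0.00008290 < 3e-4

k = 3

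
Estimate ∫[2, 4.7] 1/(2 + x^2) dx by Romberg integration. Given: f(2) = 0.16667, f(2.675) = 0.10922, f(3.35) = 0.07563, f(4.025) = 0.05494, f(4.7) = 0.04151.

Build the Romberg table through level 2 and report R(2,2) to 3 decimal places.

0.229

R(0,0) (trapezoid, 1 panel, h=2.7000): 0.28104
R(1,0) (trapezoid, 2 panels, h=1.3500): 0.24262
R(2,0) (trapezoid, 4 panels, h=0.6750): 0.23212
R(1,1) = 0.24262 + (0.24262 − 0.28104)/3 = 0.22981
R(2,1) = 0.23212 + (0.23212 − 0.24262)/3 = 0.22862
R(2,2) = 0.22862 + (0.22862 − 0.22981)/15 = 0.22854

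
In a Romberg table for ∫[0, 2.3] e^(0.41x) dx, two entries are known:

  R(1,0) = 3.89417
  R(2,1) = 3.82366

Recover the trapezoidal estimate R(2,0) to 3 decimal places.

3.841

From R(2,1) = (4·R(2,0) − R(1,0))/3, solve for R(2,0):
4·R(2,0) = 3·3.82366 + 3.89417 = 15.36515
R(2,0) = 3.84129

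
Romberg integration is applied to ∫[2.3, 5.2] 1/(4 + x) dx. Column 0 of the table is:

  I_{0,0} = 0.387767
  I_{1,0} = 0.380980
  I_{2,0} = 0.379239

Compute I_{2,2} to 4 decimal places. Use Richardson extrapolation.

Richardson extrapolation on the trapezoidal column (denominator 4−1=3):
I_{1,1} = (4·0.380980 − 0.387767) / 3 = 0.378718
I_{2,1} = (4·0.379239 − 0.380980) / 3 = 0.378659
I_{2,2} = (16·0.378659 − 0.378718) / 15 = 0.378655

0.3787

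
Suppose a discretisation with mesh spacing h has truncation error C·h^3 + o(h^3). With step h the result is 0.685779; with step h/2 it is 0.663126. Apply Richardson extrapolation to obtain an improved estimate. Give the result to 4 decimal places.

0.6599

Extrapolated value = (8·A(h/2) − A(h)) / (8 − 1)
= (8·0.663126 − 0.685779) / 7
= 4.619229 / 7 = 0.659890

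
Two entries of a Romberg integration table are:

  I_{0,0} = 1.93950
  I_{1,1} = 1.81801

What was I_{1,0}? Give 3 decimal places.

1.848

From I_{1,1} = (4·I_{1,0} − I_{0,0})/3, solve for I_{1,0}:
4·I_{1,0} = 3·1.81801 + 1.93950 = 7.39353
I_{1,0} = 1.84838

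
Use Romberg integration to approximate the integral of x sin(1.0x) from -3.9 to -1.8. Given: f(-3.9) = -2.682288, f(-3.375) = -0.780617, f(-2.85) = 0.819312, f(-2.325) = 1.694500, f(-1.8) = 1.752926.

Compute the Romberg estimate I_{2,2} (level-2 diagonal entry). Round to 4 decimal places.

I_{0,0} (trapezoid, 1 panel, h=2.1000): -0.975830
I_{1,0} (trapezoid, 2 panels, h=1.0500): 0.372363
I_{2,0} (trapezoid, 4 panels, h=0.5250): 0.665970
I_{1,1} = 0.372363 + (0.372363 − (-0.975830))/3 = 0.821761
I_{2,1} = 0.665970 + (0.665970 − 0.372363)/3 = 0.763839
I_{2,2} = 0.763839 + (0.763839 − 0.821761)/15 = 0.759978

0.7600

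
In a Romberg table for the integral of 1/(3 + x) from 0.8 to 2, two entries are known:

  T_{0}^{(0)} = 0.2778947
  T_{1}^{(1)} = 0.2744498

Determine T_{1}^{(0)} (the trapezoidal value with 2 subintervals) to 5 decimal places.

From T_{1}^{(1)} = (4·T_{1}^{(0)} − T_{0}^{(0)})/3, solve for T_{1}^{(0)}:
4·T_{1}^{(0)} = 3·0.2744498 + 0.2778947 = 1.1012441
T_{1}^{(0)} = 0.2753110

0.27531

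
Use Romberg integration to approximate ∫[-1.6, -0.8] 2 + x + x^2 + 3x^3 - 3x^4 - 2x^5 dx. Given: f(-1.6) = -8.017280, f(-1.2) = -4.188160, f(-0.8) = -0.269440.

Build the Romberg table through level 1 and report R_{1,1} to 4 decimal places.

R_{0,0} (trapezoid, 1 panel, h=0.8000): -3.314688
R_{1,0} (trapezoid, 2 panels, h=0.4000): -3.332608
R_{1,1} = -3.332608 + (-3.332608 − (-3.314688))/3 = -3.338581

-3.3386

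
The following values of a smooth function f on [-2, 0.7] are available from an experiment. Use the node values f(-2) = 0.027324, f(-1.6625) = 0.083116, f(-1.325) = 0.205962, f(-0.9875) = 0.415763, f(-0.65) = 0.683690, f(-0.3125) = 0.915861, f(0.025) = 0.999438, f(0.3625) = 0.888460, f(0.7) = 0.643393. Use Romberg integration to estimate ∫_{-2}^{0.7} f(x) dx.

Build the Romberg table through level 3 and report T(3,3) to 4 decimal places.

T(0,0) (trapezoid, 1 panel, h=2.7000): 0.905468
T(1,0) (trapezoid, 2 panels, h=1.3500): 1.375715
T(2,0) (trapezoid, 4 panels, h=0.6750): 1.501503
T(3,0) (trapezoid, 8 panels, h=0.3375): 1.528081
T(1,1) = 1.375715 + (1.375715 − 0.905468)/3 = 1.532464
T(2,1) = 1.501503 + (1.501503 − 1.375715)/3 = 1.543432
T(3,1) = 1.528081 + (1.528081 − 1.501503)/3 = 1.536940
T(2,2) = 1.543432 + (1.543432 − 1.532464)/15 = 1.544163
T(3,2) = 1.536940 + (1.536940 − 1.543432)/15 = 1.536507
T(3,3) = 1.536507 + (1.536507 − 1.544163)/63 = 1.536385

1.5364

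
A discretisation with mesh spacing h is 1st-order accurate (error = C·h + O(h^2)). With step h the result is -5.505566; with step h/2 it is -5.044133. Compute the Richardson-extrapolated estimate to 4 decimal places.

-4.5827

The leading error scales as h; refining by a factor of 2 reduces it by 2^1 = 2.
Extrapolated value = (2·A(h/2) − A(h)) / (2 − 1)
= (2·(-5.044133) − (-5.505566)) / 1
= -4.582700 / 1 = -4.582700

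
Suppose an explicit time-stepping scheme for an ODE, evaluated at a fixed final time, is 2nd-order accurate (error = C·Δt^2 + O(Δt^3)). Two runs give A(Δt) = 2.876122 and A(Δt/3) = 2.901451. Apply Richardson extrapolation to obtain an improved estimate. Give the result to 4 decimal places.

Extrapolated value = (9·A(Δt/3) − A(Δt)) / (9 − 1)
= (9·2.901451 − 2.876122) / 8
= 23.236937 / 8 = 2.904617

2.9046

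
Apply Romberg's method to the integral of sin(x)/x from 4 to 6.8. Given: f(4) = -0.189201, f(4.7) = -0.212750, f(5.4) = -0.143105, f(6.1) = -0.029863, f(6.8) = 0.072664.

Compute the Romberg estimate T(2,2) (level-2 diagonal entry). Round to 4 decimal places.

T(0,0) (trapezoid, 1 panel, h=2.8000): -0.163152
T(1,0) (trapezoid, 2 panels, h=1.4000): -0.281923
T(2,0) (trapezoid, 4 panels, h=0.7000): -0.310791
T(1,1) = -0.281923 + (-0.281923 − (-0.163152))/3 = -0.321513
T(2,1) = -0.310791 + (-0.310791 − (-0.281923))/3 = -0.320414
T(2,2) = -0.320414 + (-0.320414 − (-0.321513))/15 = -0.320341

-0.3203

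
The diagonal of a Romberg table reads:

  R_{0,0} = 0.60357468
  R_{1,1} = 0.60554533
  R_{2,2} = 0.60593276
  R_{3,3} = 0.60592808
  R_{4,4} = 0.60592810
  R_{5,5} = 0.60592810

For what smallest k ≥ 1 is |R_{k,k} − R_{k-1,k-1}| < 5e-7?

|R_{1,1} − R_{0,0}| = 0.00197065 ≥ 5e-7
|R_{2,2} − R_{1,1}| = 0.00038743 ≥ 5e-7
|R_{3,3} − R_{2,2}| = 0.00000468 ≥ 5e-7
|R_{4,4} − R_{3,3}| = 0.00000002 < 5e-7

k = 4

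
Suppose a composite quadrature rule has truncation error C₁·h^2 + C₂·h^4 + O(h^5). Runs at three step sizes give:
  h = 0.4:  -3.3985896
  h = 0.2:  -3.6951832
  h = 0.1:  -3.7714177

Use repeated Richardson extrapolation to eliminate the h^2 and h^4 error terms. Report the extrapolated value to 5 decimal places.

First eliminate the h^2 term (factor 2^2 = 4):
  B₁ = (4·(-3.6951832) − (-3.3985896))/3 = -3.7940477
  B₂ = (4·(-3.7714177) − (-3.6951832))/3 = -3.7968292
Then eliminate the h^4 term (factor 2^4 = 16):
  (16·(-3.7968292) − (-3.7940477))/15 = -3.7970146

-3.79701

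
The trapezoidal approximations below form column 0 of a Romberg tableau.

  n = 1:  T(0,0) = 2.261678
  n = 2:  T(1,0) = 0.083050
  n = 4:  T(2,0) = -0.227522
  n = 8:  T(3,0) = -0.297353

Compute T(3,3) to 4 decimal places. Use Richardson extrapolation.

-0.3201

Richardson extrapolation on the trapezoidal column (denominator 4−1=3):
T(1,1) = 0.083050 + (0.083050 − 2.261678)/3 = -0.643159
T(2,1) = (4·(-0.227522) − 0.083050) / 3 = -0.331046
T(3,1) = -0.297353 + (-0.297353 − (-0.227522))/3 = -0.320630
T(2,2) = (16·(-0.331046) − (-0.643159)) / 15 = -0.310238
T(3,2) = -0.320630 + (-0.320630 − (-0.331046))/15 = -0.319936
T(3,3) = (64·(-0.319936) − (-0.310238)) / 63 = -0.320090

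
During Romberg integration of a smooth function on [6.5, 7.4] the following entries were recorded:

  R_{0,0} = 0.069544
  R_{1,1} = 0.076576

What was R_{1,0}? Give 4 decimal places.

0.0748

From R_{1,1} = (4·R_{1,0} − R_{0,0})/3, solve for R_{1,0}:
4·R_{1,0} = 3·0.076576 + 0.069544 = 0.299272
R_{1,0} = 0.074818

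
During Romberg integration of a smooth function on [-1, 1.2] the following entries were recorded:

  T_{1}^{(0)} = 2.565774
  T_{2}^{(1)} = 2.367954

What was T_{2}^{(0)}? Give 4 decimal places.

From T_{2}^{(1)} = (4·T_{2}^{(0)} − T_{1}^{(0)})/3, solve for T_{2}^{(0)}:
4·T_{2}^{(0)} = 3·2.367954 + 2.565774 = 9.669636
T_{2}^{(0)} = 2.417409

2.4174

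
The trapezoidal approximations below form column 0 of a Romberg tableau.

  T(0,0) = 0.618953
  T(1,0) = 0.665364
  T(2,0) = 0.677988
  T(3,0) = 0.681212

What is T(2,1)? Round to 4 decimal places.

Richardson extrapolation on the trapezoidal column (denominator 4−1=3):
T(2,1) = (4·0.677988 − 0.665364) / 3 = 0.682196

0.6822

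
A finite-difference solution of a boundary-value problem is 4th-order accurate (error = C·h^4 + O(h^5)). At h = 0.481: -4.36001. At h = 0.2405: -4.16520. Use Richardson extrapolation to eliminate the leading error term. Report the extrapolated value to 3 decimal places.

The leading error scales as h^4; refining by a factor of 2 reduces it by 2^4 = 16.
Extrapolated value = (16·A(h/2) − A(h)) / (16 − 1)
= (16·(-4.16520) − (-4.36001)) / 15
= -62.28319 / 15 = -4.15221

-4.152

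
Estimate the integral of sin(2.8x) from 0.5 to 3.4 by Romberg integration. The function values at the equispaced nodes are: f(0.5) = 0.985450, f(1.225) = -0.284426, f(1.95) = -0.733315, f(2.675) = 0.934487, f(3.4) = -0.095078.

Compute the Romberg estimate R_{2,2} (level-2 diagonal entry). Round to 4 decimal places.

0.5876

R_{0,0} (trapezoid, 1 panel, h=2.9000): 1.291039
R_{1,0} (trapezoid, 2 panels, h=1.4500): -0.417787
R_{2,0} (trapezoid, 4 panels, h=0.7250): 0.262401
R_{1,1} = -0.417787 + (-0.417787 − 1.291039)/3 = -0.987396
R_{2,1} = 0.262401 + (0.262401 − (-0.417787))/3 = 0.489130
R_{2,2} = 0.489130 + (0.489130 − (-0.987396))/15 = 0.587565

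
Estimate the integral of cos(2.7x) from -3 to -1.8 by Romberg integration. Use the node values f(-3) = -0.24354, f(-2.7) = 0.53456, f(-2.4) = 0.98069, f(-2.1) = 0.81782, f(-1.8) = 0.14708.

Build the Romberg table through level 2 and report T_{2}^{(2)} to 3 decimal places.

0.725

T_{0}^{(0)} (trapezoid, 1 panel, h=1.2000): -0.05788
T_{1}^{(0)} (trapezoid, 2 panels, h=0.6000): 0.55948
T_{2}^{(0)} (trapezoid, 4 panels, h=0.3000): 0.68545
T_{1}^{(1)} = 0.55948 + (0.55948 − (-0.05788))/3 = 0.76527
T_{2}^{(1)} = 0.68545 + (0.68545 − 0.55948)/3 = 0.72744
T_{2}^{(2)} = 0.72744 + (0.72744 − 0.76527)/15 = 0.72492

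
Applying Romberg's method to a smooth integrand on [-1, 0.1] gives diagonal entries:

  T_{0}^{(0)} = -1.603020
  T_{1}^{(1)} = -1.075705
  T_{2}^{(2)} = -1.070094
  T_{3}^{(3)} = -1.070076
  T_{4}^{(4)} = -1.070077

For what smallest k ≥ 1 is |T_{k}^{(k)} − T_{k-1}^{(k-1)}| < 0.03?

k = 2

|T_{1}^{(1)} − T_{0}^{(0)}| = 0.527315 ≥ 0.03
|T_{2}^{(2)} − T_{1}^{(1)}| = 0.005611 < 0.03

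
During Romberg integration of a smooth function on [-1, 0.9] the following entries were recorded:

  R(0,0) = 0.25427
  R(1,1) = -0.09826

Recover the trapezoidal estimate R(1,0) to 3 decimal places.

From R(1,1) = (4·R(1,0) − R(0,0))/3, solve for R(1,0):
4·R(1,0) = 3·(-0.09826) + 0.25427 = -0.04051
R(1,0) = -0.01013

-0.010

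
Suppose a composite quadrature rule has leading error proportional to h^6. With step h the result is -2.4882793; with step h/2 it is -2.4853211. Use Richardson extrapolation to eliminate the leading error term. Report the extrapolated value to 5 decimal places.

-2.48527

The leading error scales as h^6; refining by a factor of 2 reduces it by 2^6 = 64.
Extrapolated value = (64·A(h/2) − A(h)) / (64 − 1)
= (64·(-2.4853211) − (-2.4882793)) / 63
= -156.5722711 / 63 = -2.4852741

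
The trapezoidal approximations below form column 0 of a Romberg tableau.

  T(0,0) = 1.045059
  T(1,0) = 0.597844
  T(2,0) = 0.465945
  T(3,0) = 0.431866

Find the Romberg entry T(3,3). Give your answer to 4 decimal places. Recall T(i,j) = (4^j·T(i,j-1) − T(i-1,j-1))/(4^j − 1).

T(1,1) = (4·0.597844 − 1.045059) / 3 = 0.448772
T(2,1) = 0.465945 + (0.465945 − 0.597844)/3 = 0.421979
T(3,1) = 0.431866 + (0.431866 − 0.465945)/3 = 0.420506
T(2,2) = 0.421979 + (0.421979 − 0.448772)/15 = 0.420193
T(3,2) = (16·0.420506 − 0.421979) / 15 = 0.420408
T(3,3) = (64·0.420408 − 0.420193) / 63 = 0.420411

0.4204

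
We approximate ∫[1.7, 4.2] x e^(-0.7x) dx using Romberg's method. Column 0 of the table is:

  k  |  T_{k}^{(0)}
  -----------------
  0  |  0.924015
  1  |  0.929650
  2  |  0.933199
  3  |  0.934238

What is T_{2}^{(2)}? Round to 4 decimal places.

T_{1}^{(1)} = 0.929650 + (0.929650 − 0.924015)/3 = 0.931528
T_{2}^{(1)} = (4·0.933199 − 0.929650) / 3 = 0.934382
T_{2}^{(2)} = (16·0.934382 − 0.931528) / 15 = 0.934572

0.9346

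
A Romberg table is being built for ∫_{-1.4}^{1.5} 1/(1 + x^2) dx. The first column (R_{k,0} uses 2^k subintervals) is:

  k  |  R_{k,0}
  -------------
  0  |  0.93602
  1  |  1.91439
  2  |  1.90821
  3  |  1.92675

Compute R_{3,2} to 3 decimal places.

Richardson extrapolation on the trapezoidal column (denominator 4−1=3):
R_{2,1} = (4·1.90821 − 1.91439) / 3 = 1.90615
R_{3,1} = 1.92675 + (1.92675 − 1.90821)/3 = 1.93293
R_{3,2} = 1.93293 + (1.93293 − 1.90615)/15 = 1.93472

1.935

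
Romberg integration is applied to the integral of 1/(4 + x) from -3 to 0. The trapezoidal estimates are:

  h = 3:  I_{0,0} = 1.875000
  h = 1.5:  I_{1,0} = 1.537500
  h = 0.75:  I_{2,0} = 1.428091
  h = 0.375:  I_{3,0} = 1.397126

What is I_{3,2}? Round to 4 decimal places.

1.3865

Richardson extrapolation on the trapezoidal column (denominator 4−1=3):
I_{2,1} = 1.428091 + (1.428091 − 1.537500)/3 = 1.391621
I_{3,1} = (4·1.397126 − 1.428091) / 3 = 1.386804
I_{3,2} = (16·1.386804 − 1.391621) / 15 = 1.386483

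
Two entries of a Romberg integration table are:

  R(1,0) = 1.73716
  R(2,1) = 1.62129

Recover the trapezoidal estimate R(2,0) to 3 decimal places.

1.650

From R(2,1) = (4·R(2,0) − R(1,0))/3, solve for R(2,0):
4·R(2,0) = 3·1.62129 + 1.73716 = 6.60103
R(2,0) = 1.65026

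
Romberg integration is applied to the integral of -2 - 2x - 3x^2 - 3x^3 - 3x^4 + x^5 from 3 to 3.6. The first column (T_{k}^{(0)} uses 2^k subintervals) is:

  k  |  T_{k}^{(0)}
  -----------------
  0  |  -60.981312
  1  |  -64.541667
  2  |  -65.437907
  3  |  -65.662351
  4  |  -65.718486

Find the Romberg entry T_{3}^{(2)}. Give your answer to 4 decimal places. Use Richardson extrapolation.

T_{2}^{(1)} = (4·(-65.437907) − (-64.541667)) / 3 = -65.736654
T_{3}^{(1)} = -65.662351 + (-65.662351 − (-65.437907))/3 = -65.737166
T_{3}^{(2)} = (16·(-65.737166) − (-65.736654)) / 15 = -65.737200

-65.7372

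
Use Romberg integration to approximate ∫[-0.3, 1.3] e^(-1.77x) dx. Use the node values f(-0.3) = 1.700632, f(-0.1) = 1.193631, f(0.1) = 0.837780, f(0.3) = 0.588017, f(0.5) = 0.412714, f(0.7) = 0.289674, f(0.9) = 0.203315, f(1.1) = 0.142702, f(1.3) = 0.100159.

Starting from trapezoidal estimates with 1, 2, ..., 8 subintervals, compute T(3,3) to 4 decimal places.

T(0,0) (trapezoid, 1 panel, h=1.6000): 1.440633
T(1,0) (trapezoid, 2 panels, h=0.8000): 1.050488
T(2,0) (trapezoid, 4 panels, h=0.4000): 0.941682
T(3,0) (trapezoid, 8 panels, h=0.2000): 0.913646
T(1,1) = 1.050488 + (1.050488 − 1.440633)/3 = 0.920440
T(2,1) = 0.941682 + (0.941682 − 1.050488)/3 = 0.905413
T(3,1) = 0.913646 + (0.913646 − 0.941682)/3 = 0.904301
T(2,2) = 0.905413 + (0.905413 − 0.920440)/15 = 0.904411
T(3,2) = 0.904301 + (0.904301 − 0.905413)/15 = 0.904227
T(3,3) = 0.904227 + (0.904227 − 0.904411)/63 = 0.904224

0.9042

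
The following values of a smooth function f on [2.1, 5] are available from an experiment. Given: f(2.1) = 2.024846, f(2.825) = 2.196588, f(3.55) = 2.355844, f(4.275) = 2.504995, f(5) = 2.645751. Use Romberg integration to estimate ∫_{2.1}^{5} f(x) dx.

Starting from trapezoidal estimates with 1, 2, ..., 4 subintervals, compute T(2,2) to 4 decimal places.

T(0,0) (trapezoid, 1 panel, h=2.9000): 6.772366
T(1,0) (trapezoid, 2 panels, h=1.4500): 6.802157
T(2,0) (trapezoid, 4 panels, h=0.7250): 6.809726
T(1,1) = 6.802157 + (6.802157 − 6.772366)/3 = 6.812087
T(2,1) = 6.809726 + (6.809726 − 6.802157)/3 = 6.812249
T(2,2) = 6.812249 + (6.812249 − 6.812087)/15 = 6.812260

6.8123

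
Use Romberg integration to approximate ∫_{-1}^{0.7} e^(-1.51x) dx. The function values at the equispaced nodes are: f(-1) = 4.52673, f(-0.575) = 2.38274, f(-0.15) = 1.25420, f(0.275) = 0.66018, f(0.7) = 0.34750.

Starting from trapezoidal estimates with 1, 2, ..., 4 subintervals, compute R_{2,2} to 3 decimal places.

2.768

R_{0,0} (trapezoid, 1 panel, h=1.7000): 4.14310
R_{1,0} (trapezoid, 2 panels, h=0.8500): 3.13762
R_{2,0} (trapezoid, 4 panels, h=0.4250): 2.86205
R_{1,1} = 3.13762 + (3.13762 − 4.14310)/3 = 2.80246
R_{2,1} = 2.86205 + (2.86205 − 3.13762)/3 = 2.77019
R_{2,2} = 2.77019 + (2.77019 − 2.80246)/15 = 2.76804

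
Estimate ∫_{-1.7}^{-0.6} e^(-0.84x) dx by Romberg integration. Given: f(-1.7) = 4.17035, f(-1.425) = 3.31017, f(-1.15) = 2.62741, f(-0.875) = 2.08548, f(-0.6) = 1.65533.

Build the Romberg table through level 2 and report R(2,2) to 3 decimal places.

2.994

R(0,0) (trapezoid, 1 panel, h=1.1000): 3.20412
R(1,0) (trapezoid, 2 panels, h=0.5500): 3.04714
R(2,0) (trapezoid, 4 panels, h=0.2750): 3.00737
R(1,1) = 3.04714 + (3.04714 − 3.20412)/3 = 2.99481
R(2,1) = 3.00737 + (3.00737 − 3.04714)/3 = 2.99411
R(2,2) = 2.99411 + (2.99411 − 2.99481)/15 = 2.99406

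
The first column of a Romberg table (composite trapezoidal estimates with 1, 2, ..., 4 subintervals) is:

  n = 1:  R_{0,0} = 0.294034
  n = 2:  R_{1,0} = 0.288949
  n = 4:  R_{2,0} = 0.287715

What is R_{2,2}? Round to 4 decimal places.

Richardson extrapolation on the trapezoidal column (denominator 4−1=3):
R_{1,1} = 0.288949 + (0.288949 − 0.294034)/3 = 0.287254
R_{2,1} = 0.287715 + (0.287715 − 0.288949)/3 = 0.287304
R_{2,2} = (16·0.287304 − 0.287254) / 15 = 0.287307

0.2873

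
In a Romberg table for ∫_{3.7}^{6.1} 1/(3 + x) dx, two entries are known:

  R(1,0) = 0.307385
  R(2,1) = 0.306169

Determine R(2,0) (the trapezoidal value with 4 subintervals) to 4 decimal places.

0.3065

From R(2,1) = (4·R(2,0) − R(1,0))/3, solve for R(2,0):
4·R(2,0) = 3·0.306169 + 0.307385 = 1.225892
R(2,0) = 0.306473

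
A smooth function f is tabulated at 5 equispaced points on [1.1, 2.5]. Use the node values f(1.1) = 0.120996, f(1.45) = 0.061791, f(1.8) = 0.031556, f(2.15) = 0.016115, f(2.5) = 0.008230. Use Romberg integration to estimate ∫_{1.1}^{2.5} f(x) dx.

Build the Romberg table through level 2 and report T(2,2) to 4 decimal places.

T(0,0) (trapezoid, 1 panel, h=1.4000): 0.090458
T(1,0) (trapezoid, 2 panels, h=0.7000): 0.067318
T(2,0) (trapezoid, 4 panels, h=0.3500): 0.060926
T(1,1) = 0.067318 + (0.067318 − 0.090458)/3 = 0.059605
T(2,1) = 0.060926 + (0.060926 − 0.067318)/3 = 0.058795
T(2,2) = 0.058795 + (0.058795 − 0.059605)/15 = 0.058741

0.0587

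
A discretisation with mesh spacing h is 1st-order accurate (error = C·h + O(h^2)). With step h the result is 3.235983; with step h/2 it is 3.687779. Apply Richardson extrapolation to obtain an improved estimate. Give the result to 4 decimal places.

The leading error scales as h; refining by a factor of 2 reduces it by 2^1 = 2.
Extrapolated value = (2·A(h/2) − A(h)) / (2 − 1)
= (2·3.687779 − 3.235983) / 1
= 4.139575 / 1 = 4.139575

4.1396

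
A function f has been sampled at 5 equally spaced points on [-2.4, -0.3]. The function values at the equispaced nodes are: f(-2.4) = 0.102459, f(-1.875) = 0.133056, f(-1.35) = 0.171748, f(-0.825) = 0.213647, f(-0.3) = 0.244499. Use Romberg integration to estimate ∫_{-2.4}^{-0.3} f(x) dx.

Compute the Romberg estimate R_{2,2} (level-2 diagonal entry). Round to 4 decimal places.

R_{0,0} (trapezoid, 1 panel, h=2.1000): 0.364306
R_{1,0} (trapezoid, 2 panels, h=1.0500): 0.362488
R_{2,0} (trapezoid, 4 panels, h=0.5250): 0.363263
R_{1,1} = 0.362488 + (0.362488 − 0.364306)/3 = 0.361882
R_{2,1} = 0.363263 + (0.363263 − 0.362488)/3 = 0.363521
R_{2,2} = 0.363521 + (0.363521 − 0.361882)/15 = 0.363630

0.3636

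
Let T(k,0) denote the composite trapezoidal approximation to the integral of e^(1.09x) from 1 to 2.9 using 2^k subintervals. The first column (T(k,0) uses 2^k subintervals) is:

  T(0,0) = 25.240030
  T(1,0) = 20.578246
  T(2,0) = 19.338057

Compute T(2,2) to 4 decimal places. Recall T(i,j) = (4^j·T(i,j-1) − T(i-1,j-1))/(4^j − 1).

18.9180

T(1,1) = (4·20.578246 − 25.240030) / 3 = 19.024318
T(2,1) = (4·19.338057 − 20.578246) / 3 = 18.924661
T(2,2) = 18.924661 + (18.924661 − 19.024318)/15 = 18.918017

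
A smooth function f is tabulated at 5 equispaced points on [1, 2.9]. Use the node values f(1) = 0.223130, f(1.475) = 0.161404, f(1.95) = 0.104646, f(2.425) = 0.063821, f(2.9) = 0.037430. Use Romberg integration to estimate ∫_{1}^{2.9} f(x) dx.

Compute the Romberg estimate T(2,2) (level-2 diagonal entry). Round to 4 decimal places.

T(0,0) (trapezoid, 1 panel, h=1.9000): 0.247532
T(1,0) (trapezoid, 2 panels, h=0.9500): 0.223180
T(2,0) (trapezoid, 4 panels, h=0.4750): 0.218572
T(1,1) = 0.223180 + (0.223180 − 0.247532)/3 = 0.215063
T(2,1) = 0.218572 + (0.218572 − 0.223180)/3 = 0.217036
T(2,2) = 0.217036 + (0.217036 − 0.215063)/15 = 0.217168

0.2172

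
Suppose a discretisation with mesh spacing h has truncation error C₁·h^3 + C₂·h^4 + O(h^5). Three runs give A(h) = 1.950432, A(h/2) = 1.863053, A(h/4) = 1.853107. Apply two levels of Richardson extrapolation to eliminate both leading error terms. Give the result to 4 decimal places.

1.8518

First eliminate the h^3 term (factor 2^3 = 8):
  B₁ = (8·1.863053 − 1.950432)/7 = 1.850570
  B₂ = (8·1.853107 − 1.863053)/7 = 1.851686
Then eliminate the h^4 term (factor 2^4 = 16):
  (16·1.851686 − 1.850570)/15 = 1.851760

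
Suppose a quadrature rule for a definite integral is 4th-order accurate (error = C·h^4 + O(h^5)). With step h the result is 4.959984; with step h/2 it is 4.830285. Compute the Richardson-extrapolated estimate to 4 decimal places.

The leading error scales as h^4; refining by a factor of 2 reduces it by 2^4 = 16.
Extrapolated value = (16·A(h/2) − A(h)) / (16 − 1)
= (16·4.830285 − 4.959984) / 15
= 72.324576 / 15 = 4.821638

4.8216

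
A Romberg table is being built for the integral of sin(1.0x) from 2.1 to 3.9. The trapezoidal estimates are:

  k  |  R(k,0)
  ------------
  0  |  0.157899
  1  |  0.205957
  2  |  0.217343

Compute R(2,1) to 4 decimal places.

0.2211

Richardson extrapolation on the trapezoidal column (denominator 4−1=3):
R(2,1) = (4·0.217343 − 0.205957) / 3 = 0.221138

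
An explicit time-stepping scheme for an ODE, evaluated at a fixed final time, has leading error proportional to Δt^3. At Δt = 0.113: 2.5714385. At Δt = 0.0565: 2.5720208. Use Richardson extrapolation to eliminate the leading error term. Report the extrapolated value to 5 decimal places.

The leading error scales as Δt^3; refining by a factor of 2 reduces it by 2^3 = 8.
Extrapolated value = (8·A(Δt/2) − A(Δt)) / (8 − 1)
= (8·2.5720208 − 2.5714385) / 7
= 18.0047279 / 7 = 2.5721040

2.57210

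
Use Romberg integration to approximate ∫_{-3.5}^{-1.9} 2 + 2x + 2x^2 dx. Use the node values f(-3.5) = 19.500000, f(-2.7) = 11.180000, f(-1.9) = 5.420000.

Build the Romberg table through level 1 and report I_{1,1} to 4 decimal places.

18.5707

I_{0,0} (trapezoid, 1 panel, h=1.6000): 19.936000
I_{1,0} (trapezoid, 2 panels, h=0.8000): 18.912000
I_{1,1} = 18.912000 + (18.912000 − 19.936000)/3 = 18.570667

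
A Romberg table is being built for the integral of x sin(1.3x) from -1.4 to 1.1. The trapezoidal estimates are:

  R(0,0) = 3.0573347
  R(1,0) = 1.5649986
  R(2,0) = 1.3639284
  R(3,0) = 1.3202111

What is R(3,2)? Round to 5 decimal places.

Richardson extrapolation on the trapezoidal column (denominator 4−1=3):
R(2,1) = (4·1.3639284 − 1.5649986) / 3 = 1.2969050
R(3,1) = 1.3202111 + (1.3202111 − 1.3639284)/3 = 1.3056387
R(3,2) = 1.3056387 + (1.3056387 − 1.2969050)/15 = 1.3062209

1.30622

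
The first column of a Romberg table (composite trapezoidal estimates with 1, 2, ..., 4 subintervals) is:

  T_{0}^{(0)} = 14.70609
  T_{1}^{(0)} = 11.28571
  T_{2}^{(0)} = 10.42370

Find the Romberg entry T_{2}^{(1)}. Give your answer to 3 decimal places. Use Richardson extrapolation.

10.136

Richardson extrapolation on the trapezoidal column (denominator 4−1=3):
T_{2}^{(1)} = (4·10.42370 − 11.28571) / 3 = 10.13636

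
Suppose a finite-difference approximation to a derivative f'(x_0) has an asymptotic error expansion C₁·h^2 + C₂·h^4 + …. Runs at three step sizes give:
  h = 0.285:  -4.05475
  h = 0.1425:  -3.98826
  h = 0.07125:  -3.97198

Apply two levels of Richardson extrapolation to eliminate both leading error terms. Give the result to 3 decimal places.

First eliminate the h^2 term (factor 2^2 = 4):
  B₁ = (4·(-3.98826) − (-4.05475))/3 = -3.96610
  B₂ = (4·(-3.97198) − (-3.98826))/3 = -3.96655
Then eliminate the h^4 term (factor 2^4 = 16):
  (16·(-3.96655) − (-3.96610))/15 = -3.96658

-3.967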